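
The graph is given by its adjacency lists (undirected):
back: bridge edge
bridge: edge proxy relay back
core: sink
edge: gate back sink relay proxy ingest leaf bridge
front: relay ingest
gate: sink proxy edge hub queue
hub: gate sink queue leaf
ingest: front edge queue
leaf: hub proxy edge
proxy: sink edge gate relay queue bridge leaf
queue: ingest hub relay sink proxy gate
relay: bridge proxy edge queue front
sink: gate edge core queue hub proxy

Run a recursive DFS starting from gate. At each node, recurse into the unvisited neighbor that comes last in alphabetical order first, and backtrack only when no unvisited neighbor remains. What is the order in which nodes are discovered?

Visit gate
gate → sink
sink → queue
queue → relay
relay → proxy
proxy → leaf
leaf → hub
leaf → edge
edge → ingest
ingest → front
edge → bridge
bridge → back
sink → core

gate, sink, queue, relay, proxy, leaf, hub, edge, ingest, front, bridge, back, core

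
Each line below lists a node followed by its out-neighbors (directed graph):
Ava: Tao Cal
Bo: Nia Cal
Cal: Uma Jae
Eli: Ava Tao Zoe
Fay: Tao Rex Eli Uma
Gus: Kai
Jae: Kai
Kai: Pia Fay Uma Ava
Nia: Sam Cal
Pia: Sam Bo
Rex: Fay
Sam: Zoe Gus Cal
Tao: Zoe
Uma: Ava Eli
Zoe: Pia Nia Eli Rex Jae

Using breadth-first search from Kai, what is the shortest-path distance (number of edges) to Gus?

Level 0: Kai
Level 1: Ava, Fay, Pia, Uma
Level 2: Bo, Cal, Eli, Rex, Sam, Tao
Level 3: Gus, Jae, Nia, Zoe
Gus first appears at level 3.

3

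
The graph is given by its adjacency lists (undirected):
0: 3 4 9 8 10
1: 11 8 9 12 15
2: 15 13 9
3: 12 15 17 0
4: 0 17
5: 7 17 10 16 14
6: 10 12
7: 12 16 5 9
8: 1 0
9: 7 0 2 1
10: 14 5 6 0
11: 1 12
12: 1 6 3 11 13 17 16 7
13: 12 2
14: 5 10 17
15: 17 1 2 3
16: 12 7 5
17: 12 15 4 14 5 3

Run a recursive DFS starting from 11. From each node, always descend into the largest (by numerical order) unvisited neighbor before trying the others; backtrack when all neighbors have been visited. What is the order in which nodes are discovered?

Visit 11
11 → 12
12 → 17
17 → 15
15 → 3
3 → 0
0 → 10
10 → 14
14 → 5
5 → 16
16 → 7
7 → 9
9 → 2
2 → 13
9 → 1
1 → 8
10 → 6
0 → 4

11, 12, 17, 15, 3, 0, 10, 14, 5, 16, 7, 9, 2, 13, 1, 8, 6, 4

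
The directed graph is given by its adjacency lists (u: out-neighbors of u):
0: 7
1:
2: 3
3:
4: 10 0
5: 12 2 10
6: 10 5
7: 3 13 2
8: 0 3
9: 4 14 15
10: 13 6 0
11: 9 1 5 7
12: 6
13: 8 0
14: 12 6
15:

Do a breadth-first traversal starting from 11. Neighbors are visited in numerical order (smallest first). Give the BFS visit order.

11 → 1 → 5 → 7 → 9 → 2 → 10 → 12 → 3 → 13 → 4 → 14 → 15 → 0 → 6 → 8

Visit 11; enqueue 1, 5, 7, 9 → queue [1, 5, 7, 9]
Visit 1 → queue [5, 7, 9]
Visit 5; enqueue 2, 10, 12 → queue [7, 9, 2, 10, 12]
Visit 7; enqueue 3, 13 → queue [9, 2, 10, 12, 3, 13]
Visit 9; enqueue 4, 14, 15 → queue [2, 10, 12, 3, 13, 4, 14, 15]
Visit 2 → queue [10, 12, 3, 13, 4, 14, 15]
Visit 10; enqueue 0, 6 → queue [12, 3, 13, 4, 14, 15, 0, 6]
Visit 12 → queue [3, 13, 4, 14, 15, 0, 6]
Visit 3 → queue [13, 4, 14, 15, 0, 6]
Visit 13; enqueue 8 → queue [4, 14, 15, 0, 6, 8]
Visit 4 → queue [14, 15, 0, 6, 8]
Visit 14 → queue [15, 0, 6, 8]
Visit 15 → queue [0, 6, 8]
Visit 0 → queue [6, 8]
Visit 6 → queue [8]
Visit 8 → queue []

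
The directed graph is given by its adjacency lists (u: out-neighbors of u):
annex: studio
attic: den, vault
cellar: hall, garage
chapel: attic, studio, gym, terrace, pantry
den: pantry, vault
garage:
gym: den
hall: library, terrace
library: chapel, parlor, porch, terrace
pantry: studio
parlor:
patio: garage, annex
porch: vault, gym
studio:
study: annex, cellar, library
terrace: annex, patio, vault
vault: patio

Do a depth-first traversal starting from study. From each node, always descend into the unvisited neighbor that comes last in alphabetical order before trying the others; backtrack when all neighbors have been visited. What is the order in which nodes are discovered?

study → library → terrace → vault → patio → garage → annex → studio → porch → gym → den → pantry → parlor → chapel → attic → cellar → hall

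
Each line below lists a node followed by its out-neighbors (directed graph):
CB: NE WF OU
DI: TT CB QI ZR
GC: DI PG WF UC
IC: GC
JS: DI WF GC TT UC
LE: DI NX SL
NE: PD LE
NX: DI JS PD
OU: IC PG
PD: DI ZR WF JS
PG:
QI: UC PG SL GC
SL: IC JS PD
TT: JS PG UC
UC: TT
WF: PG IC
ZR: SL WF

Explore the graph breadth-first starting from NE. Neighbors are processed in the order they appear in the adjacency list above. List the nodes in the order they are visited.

NE, PD, LE, DI, ZR, WF, JS, NX, SL, TT, CB, QI, PG, IC, GC, UC, OU

Visit NE; enqueue PD, LE → queue [PD, LE]
Visit PD; enqueue DI, ZR, WF, JS → queue [LE, DI, ZR, WF, JS]
Visit LE; enqueue NX, SL → queue [DI, ZR, WF, JS, NX, SL]
Visit DI; enqueue TT, CB, QI → queue [ZR, WF, JS, NX, SL, TT, CB, QI]
Visit ZR → queue [WF, JS, NX, SL, TT, CB, QI]
Visit WF; enqueue PG, IC → queue [JS, NX, SL, TT, CB, QI, PG, IC]
Visit JS; enqueue GC, UC → queue [NX, SL, TT, CB, QI, PG, IC, GC, UC]
Visit NX → queue [SL, TT, CB, QI, PG, IC, GC, UC]
Visit SL → queue [TT, CB, QI, PG, IC, GC, UC]
Visit TT → queue [CB, QI, PG, IC, GC, UC]
Visit CB; enqueue OU → queue [QI, PG, IC, GC, UC, OU]
Visit QI → queue [PG, IC, GC, UC, OU]
Visit PG → queue [IC, GC, UC, OU]
Visit IC → queue [GC, UC, OU]
Visit GC → queue [UC, OU]
Visit UC → queue [OU]
Visit OU → queue []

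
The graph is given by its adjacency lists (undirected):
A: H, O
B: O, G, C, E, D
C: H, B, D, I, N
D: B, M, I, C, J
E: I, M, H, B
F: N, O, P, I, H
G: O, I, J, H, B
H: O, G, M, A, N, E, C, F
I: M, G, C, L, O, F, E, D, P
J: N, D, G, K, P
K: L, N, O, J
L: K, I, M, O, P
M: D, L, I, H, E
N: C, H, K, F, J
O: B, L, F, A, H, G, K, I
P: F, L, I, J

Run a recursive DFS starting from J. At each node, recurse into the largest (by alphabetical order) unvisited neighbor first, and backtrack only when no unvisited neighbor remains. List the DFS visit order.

J P L O K N H M I G B E D C F A

Visit J
J → P
P → L
L → O
O → K
K → N
N → H
H → M
M → I
I → G
G → B
B → E
B → D
D → C
I → F
H → A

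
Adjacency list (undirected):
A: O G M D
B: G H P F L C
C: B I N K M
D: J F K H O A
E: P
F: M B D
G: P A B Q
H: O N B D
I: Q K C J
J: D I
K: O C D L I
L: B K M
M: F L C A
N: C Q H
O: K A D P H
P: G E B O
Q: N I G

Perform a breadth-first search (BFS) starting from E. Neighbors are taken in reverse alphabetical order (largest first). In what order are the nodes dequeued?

E P O G B K H D A Q L F C I N J M

Visit E; enqueue P → queue [P]
Visit P; enqueue O, G, B → queue [O, G, B]
Visit O; enqueue K, H, D, A → queue [G, B, K, H, D, A]
Visit G; enqueue Q → queue [B, K, H, D, A, Q]
Visit B; enqueue L, F, C → queue [K, H, D, A, Q, L, F, C]
Visit K; enqueue I → queue [H, D, A, Q, L, F, C, I]
Visit H; enqueue N → queue [D, A, Q, L, F, C, I, N]
Visit D; enqueue J → queue [A, Q, L, F, C, I, N, J]
Visit A; enqueue M → queue [Q, L, F, C, I, N, J, M]
Visit Q → queue [L, F, C, I, N, J, M]
Visit L → queue [F, C, I, N, J, M]
Visit F → queue [C, I, N, J, M]
Visit C → queue [I, N, J, M]
Visit I → queue [N, J, M]
Visit N → queue [J, M]
Visit J → queue [M]
Visit M → queue []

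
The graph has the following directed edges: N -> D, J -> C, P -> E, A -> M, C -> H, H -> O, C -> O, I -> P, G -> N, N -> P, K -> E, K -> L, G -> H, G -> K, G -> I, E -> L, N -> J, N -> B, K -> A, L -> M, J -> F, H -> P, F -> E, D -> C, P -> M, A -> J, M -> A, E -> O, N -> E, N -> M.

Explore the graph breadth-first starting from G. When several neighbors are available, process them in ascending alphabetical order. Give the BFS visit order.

G, H, I, K, N, O, P, A, E, L, B, D, J, M, C, F

Visit G; enqueue H, I, K, N → queue [H, I, K, N]
Visit H; enqueue O, P → queue [I, K, N, O, P]
Visit I → queue [K, N, O, P]
Visit K; enqueue A, E, L → queue [N, O, P, A, E, L]
Visit N; enqueue B, D, J, M → queue [O, P, A, E, L, B, D, J, M]
Visit O → queue [P, A, E, L, B, D, J, M]
Visit P → queue [A, E, L, B, D, J, M]
Visit A → queue [E, L, B, D, J, M]
Visit E → queue [L, B, D, J, M]
Visit L → queue [B, D, J, M]
Visit B → queue [D, J, M]
Visit D; enqueue C → queue [J, M, C]
Visit J; enqueue F → queue [M, C, F]
Visit M → queue [C, F]
Visit C → queue [F]
Visit F → queue []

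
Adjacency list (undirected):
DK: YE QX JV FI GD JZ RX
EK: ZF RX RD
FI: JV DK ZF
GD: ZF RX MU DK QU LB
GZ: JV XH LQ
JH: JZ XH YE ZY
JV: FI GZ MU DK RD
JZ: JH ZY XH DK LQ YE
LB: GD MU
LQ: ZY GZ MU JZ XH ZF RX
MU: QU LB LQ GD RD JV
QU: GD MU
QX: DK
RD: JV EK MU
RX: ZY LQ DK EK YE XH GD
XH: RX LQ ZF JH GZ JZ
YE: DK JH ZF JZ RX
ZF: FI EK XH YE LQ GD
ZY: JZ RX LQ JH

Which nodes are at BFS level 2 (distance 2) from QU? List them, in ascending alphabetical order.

DK, JV, LB, LQ, RD, RX, ZF

Level 0: QU
Level 1: GD, MU
Level 2: DK, JV, LB, LQ, RD, RX, ZF
Level 3: EK, FI, GZ, JZ, QX, XH, YE, ZY
Level 4: JH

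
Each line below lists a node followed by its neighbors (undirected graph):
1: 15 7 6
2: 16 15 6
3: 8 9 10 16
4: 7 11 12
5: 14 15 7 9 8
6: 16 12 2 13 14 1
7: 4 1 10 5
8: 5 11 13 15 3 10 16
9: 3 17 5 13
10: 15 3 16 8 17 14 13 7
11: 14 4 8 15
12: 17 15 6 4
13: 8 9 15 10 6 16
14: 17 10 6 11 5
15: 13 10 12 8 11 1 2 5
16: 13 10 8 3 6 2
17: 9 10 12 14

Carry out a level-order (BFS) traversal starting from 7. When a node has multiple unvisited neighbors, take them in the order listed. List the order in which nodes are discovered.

Visit 7; enqueue 4, 1, 10, 5 → queue [4, 1, 10, 5]
Visit 4; enqueue 11, 12 → queue [1, 10, 5, 11, 12]
Visit 1; enqueue 15, 6 → queue [10, 5, 11, 12, 15, 6]
Visit 10; enqueue 3, 16, 8, 17, 14, 13 → queue [5, 11, 12, 15, 6, 3, 16, 8, 17, 14, 13]
Visit 5; enqueue 9 → queue [11, 12, 15, 6, 3, 16, 8, 17, 14, 13, 9]
Visit 11 → queue [12, 15, 6, 3, 16, 8, 17, 14, 13, 9]
Visit 12 → queue [15, 6, 3, 16, 8, 17, 14, 13, 9]
Visit 15; enqueue 2 → queue [6, 3, 16, 8, 17, 14, 13, 9, 2]
Visit 6 → queue [3, 16, 8, 17, 14, 13, 9, 2]
Visit 3 → queue [16, 8, 17, 14, 13, 9, 2]
Visit 16 → queue [8, 17, 14, 13, 9, 2]
Visit 8 → queue [17, 14, 13, 9, 2]
Visit 17 → queue [14, 13, 9, 2]
Visit 14 → queue [13, 9, 2]
Visit 13 → queue [9, 2]
Visit 9 → queue [2]
Visit 2 → queue []

7 -> 4 -> 1 -> 10 -> 5 -> 11 -> 12 -> 15 -> 6 -> 3 -> 16 -> 8 -> 17 -> 14 -> 13 -> 9 -> 2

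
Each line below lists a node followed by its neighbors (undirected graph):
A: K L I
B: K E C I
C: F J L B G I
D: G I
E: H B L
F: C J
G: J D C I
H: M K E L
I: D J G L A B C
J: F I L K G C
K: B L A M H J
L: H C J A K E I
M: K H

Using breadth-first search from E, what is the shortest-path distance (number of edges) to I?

2

Level 0: E
Level 1: B, H, L
Level 2: A, C, I, J, K, M
Level 3: D, F, G
I first appears at level 2.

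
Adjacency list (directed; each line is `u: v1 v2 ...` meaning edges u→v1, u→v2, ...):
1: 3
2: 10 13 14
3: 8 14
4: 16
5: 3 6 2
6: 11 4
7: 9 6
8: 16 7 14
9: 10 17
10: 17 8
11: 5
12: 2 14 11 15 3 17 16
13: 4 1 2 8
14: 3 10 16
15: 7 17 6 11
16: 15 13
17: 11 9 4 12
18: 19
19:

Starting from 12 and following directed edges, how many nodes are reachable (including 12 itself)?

17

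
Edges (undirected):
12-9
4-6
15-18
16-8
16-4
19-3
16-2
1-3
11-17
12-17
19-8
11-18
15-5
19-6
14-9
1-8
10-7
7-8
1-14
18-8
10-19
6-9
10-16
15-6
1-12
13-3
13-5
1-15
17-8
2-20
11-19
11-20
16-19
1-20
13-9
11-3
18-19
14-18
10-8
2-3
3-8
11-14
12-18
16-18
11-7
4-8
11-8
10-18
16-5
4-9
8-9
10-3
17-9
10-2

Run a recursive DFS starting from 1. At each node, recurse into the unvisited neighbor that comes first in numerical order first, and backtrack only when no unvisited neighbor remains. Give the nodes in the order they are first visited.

1 → 3 → 2 → 10 → 7 → 8 → 4 → 6 → 9 → 12 → 17 → 11 → 14 → 18 → 15 → 5 → 13 → 16 → 19 → 20

Visit 1
1 → 3
3 → 2
2 → 10
10 → 7
7 → 8
8 → 4
4 → 6
6 → 9
9 → 12
12 → 17
17 → 11
11 → 14
14 → 18
18 → 15
15 → 5
5 → 13
5 → 16
16 → 19
11 → 20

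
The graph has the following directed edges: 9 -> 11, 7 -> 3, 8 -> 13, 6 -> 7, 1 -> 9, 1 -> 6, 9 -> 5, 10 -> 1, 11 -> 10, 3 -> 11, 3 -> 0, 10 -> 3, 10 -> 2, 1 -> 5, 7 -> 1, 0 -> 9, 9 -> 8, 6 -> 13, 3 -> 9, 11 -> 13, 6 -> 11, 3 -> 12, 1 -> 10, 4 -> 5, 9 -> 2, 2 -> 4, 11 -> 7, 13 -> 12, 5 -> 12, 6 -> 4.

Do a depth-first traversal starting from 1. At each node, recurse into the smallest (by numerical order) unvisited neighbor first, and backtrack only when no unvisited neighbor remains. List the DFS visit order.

1 5 12 6 4 7 3 0 9 2 8 13 11 10

Visit 1
1 → 5
5 → 12
1 → 6
6 → 4
6 → 7
7 → 3
3 → 0
0 → 9
9 → 2
9 → 8
8 → 13
9 → 11
11 → 10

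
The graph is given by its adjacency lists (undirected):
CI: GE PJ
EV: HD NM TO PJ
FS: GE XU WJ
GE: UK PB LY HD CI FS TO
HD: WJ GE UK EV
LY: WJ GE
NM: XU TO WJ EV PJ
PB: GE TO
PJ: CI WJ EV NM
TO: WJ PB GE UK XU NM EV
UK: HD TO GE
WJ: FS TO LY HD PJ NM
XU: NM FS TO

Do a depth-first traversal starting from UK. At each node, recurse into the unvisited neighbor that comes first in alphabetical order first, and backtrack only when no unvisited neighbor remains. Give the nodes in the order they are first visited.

UK -> GE -> CI -> PJ -> EV -> HD -> WJ -> FS -> XU -> NM -> TO -> PB -> LY

Visit UK
UK → GE
GE → CI
CI → PJ
PJ → EV
EV → HD
HD → WJ
WJ → FS
FS → XU
XU → NM
NM → TO
TO → PB
WJ → LY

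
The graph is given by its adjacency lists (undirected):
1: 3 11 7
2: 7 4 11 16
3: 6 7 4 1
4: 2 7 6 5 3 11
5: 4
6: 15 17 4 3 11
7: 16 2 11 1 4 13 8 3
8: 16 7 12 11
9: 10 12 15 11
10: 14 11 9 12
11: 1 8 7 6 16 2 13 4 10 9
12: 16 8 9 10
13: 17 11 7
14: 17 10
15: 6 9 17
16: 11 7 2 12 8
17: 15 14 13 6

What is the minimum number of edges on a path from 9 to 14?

2

Level 0: 9
Level 1: 10, 11, 12, 15
Level 2: 1, 2, 4, 6, 7, 8, 13, 14, 16, 17
Level 3: 3, 5
14 first appears at level 2.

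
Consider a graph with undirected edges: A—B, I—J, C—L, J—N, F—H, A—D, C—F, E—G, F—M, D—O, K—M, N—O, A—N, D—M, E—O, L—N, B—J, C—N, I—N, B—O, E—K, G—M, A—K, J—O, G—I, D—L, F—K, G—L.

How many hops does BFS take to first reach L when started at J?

2

Level 0: J
Level 1: B, I, N, O
Level 2: A, C, D, E, G, L
Level 3: F, K, M
Level 4: H
L first appears at level 2.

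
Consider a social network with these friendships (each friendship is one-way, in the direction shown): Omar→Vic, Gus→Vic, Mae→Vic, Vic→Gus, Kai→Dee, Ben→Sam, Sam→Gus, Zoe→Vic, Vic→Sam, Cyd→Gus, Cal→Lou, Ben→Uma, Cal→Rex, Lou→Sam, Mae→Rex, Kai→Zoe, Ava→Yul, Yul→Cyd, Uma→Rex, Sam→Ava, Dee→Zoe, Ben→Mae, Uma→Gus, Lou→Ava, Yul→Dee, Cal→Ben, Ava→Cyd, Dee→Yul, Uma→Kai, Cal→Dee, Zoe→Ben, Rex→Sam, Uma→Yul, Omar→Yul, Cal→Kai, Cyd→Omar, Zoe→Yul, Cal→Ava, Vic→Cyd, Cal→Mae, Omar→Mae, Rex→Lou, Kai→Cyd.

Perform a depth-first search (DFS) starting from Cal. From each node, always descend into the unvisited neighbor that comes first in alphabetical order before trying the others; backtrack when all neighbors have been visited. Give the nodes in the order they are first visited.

Visit Cal
Cal → Ava
Ava → Cyd
Cyd → Gus
Gus → Vic
Vic → Sam
Cyd → Omar
Omar → Mae
Mae → Rex
Rex → Lou
Omar → Yul
Yul → Dee
Dee → Zoe
Zoe → Ben
Ben → Uma
Uma → Kai

Cal, Ava, Cyd, Gus, Vic, Sam, Omar, Mae, Rex, Lou, Yul, Dee, Zoe, Ben, Uma, Kai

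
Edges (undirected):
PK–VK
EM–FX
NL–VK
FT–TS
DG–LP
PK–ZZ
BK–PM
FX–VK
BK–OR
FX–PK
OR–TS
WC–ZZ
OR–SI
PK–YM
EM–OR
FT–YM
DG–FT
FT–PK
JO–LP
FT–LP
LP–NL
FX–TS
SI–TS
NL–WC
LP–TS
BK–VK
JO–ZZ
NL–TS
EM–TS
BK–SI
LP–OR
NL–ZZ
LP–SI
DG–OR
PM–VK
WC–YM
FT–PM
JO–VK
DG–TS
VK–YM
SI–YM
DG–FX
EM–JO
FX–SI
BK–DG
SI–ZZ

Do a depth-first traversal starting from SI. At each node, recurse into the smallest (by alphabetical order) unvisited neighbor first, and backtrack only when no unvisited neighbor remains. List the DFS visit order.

SI -> BK -> DG -> FT -> LP -> JO -> EM -> FX -> PK -> VK -> NL -> TS -> OR -> WC -> YM -> ZZ -> PM

Visit SI
SI → BK
BK → DG
DG → FT
FT → LP
LP → JO
JO → EM
EM → FX
FX → PK
PK → VK
VK → NL
NL → TS
TS → OR
NL → WC
WC → YM
WC → ZZ
VK → PM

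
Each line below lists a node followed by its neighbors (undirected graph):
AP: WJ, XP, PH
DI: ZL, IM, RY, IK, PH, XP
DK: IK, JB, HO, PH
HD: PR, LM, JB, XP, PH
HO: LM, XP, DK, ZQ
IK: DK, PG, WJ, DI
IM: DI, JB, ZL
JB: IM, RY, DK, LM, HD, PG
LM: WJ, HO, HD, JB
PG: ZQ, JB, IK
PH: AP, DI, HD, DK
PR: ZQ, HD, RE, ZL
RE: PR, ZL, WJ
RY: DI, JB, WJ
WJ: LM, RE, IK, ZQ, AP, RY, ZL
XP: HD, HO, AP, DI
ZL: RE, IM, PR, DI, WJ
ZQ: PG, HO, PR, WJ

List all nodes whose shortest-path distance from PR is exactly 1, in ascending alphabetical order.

HD, RE, ZL, ZQ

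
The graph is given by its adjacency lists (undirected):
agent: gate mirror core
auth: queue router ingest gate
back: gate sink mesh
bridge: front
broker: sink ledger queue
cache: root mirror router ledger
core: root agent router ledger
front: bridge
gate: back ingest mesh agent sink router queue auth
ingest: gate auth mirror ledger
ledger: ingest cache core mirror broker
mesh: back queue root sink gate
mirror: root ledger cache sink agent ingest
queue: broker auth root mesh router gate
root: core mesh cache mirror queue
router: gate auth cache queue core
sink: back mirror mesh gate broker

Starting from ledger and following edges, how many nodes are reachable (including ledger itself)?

15

BFS from ledger visits: ledger, ingest, cache, core, mirror, broker, gate, auth, root, router, agent, sink, queue, back, mesh
Reachable nodes: 15 of 17 total.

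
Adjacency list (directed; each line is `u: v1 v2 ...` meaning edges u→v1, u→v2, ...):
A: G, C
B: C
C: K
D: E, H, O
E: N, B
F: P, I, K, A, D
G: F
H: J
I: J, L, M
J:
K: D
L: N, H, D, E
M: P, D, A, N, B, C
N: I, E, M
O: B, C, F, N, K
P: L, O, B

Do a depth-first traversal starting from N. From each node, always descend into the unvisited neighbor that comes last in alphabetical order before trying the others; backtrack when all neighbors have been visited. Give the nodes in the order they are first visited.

Visit N
N → M
M → P
P → O
O → K
K → D
D → H
H → J
D → E
E → B
B → C
O → F
F → I
I → L
F → A
A → G

N M P O K D H J E B C F I L A G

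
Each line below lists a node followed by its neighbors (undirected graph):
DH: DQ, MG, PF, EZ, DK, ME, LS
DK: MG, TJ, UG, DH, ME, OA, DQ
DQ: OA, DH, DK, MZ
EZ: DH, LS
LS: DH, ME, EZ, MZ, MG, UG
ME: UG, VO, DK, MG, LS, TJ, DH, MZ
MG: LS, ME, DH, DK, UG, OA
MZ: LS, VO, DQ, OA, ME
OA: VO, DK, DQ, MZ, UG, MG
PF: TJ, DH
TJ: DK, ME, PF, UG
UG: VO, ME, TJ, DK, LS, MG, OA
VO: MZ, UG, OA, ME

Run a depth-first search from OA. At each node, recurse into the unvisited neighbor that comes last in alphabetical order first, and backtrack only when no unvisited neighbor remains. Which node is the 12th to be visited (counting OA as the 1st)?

Visit OA
OA → VO
VO → UG
UG → TJ
TJ → PF
PF → DH
DH → MG
MG → ME
ME → MZ
MZ → LS
LS → EZ
MZ → DQ
DQ → DK

Visit order: OA, VO, UG, TJ, PF, DH, MG, ME, MZ, LS, EZ, DQ, DK

DQ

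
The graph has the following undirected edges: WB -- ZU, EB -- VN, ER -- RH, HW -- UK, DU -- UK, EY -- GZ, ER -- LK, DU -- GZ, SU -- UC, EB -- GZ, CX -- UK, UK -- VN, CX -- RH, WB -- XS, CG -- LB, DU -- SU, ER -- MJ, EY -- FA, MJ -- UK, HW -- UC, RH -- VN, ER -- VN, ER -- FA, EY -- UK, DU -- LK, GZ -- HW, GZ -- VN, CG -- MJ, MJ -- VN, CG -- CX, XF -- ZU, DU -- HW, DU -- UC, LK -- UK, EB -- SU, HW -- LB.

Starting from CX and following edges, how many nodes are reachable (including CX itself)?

17

BFS from CX visits: CX, UK, RH, CG, VN, MJ, LK, HW, EY, DU, ER, LB, GZ, EB, UC, FA, SU
Reachable nodes: 17 of 21 total.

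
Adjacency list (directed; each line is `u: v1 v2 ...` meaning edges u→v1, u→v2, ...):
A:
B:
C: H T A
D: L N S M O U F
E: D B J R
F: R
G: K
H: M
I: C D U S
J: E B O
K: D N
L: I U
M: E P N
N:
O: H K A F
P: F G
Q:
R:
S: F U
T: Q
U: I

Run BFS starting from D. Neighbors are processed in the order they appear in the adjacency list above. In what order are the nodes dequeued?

Visit D; enqueue L, N, S, M, O, U, F → queue [L, N, S, M, O, U, F]
Visit L; enqueue I → queue [N, S, M, O, U, F, I]
Visit N → queue [S, M, O, U, F, I]
Visit S → queue [M, O, U, F, I]
Visit M; enqueue E, P → queue [O, U, F, I, E, P]
Visit O; enqueue H, K, A → queue [U, F, I, E, P, H, K, A]
Visit U → queue [F, I, E, P, H, K, A]
Visit F; enqueue R → queue [I, E, P, H, K, A, R]
Visit I; enqueue C → queue [E, P, H, K, A, R, C]
Visit E; enqueue B, J → queue [P, H, K, A, R, C, B, J]
Visit P; enqueue G → queue [H, K, A, R, C, B, J, G]
Visit H → queue [K, A, R, C, B, J, G]
Visit K → queue [A, R, C, B, J, G]
Visit A → queue [R, C, B, J, G]
Visit R → queue [C, B, J, G]
Visit C; enqueue T → queue [B, J, G, T]
Visit B → queue [J, G, T]
Visit J → queue [G, T]
Visit G → queue [T]
Visit T; enqueue Q → queue [Q]
Visit Q → queue []

D → L → N → S → M → O → U → F → I → E → P → H → K → A → R → C → B → J → G → T → Q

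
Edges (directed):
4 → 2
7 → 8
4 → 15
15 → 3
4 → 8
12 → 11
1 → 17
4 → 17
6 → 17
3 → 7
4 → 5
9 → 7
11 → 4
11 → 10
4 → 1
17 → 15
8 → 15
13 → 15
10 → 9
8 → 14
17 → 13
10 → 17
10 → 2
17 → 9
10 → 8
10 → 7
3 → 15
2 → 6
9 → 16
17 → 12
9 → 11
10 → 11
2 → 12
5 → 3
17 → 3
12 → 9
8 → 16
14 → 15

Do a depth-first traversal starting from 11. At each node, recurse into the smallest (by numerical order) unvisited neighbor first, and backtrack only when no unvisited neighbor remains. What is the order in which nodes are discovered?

11, 4, 1, 17, 3, 7, 8, 14, 15, 16, 9, 12, 13, 2, 6, 5, 10

Visit 11
11 → 4
4 → 1
1 → 17
17 → 3
3 → 7
7 → 8
8 → 14
14 → 15
8 → 16
17 → 9
17 → 12
17 → 13
4 → 2
2 → 6
4 → 5
11 → 10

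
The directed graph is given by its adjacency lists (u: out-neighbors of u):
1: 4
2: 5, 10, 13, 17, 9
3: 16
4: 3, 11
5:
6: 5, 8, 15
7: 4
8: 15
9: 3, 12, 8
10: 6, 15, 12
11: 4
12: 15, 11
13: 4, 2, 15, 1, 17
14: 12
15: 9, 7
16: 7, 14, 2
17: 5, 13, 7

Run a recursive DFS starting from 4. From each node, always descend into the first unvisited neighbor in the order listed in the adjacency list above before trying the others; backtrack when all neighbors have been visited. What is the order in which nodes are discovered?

Visit 4
4 → 3
3 → 16
16 → 7
16 → 14
14 → 12
12 → 15
15 → 9
9 → 8
12 → 11
16 → 2
2 → 5
2 → 10
10 → 6
2 → 13
13 → 1
13 → 17

4 -> 3 -> 16 -> 7 -> 14 -> 12 -> 15 -> 9 -> 8 -> 11 -> 2 -> 5 -> 10 -> 6 -> 13 -> 1 -> 17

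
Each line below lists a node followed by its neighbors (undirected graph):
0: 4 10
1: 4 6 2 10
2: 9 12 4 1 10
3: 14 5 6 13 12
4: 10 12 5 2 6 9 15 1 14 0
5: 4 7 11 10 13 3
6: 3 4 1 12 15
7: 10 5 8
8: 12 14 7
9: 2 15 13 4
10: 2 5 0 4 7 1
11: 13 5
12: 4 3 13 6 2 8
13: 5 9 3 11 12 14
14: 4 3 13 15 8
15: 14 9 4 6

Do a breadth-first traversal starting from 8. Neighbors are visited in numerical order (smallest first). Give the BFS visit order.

Visit 8; enqueue 7, 12, 14 → queue [7, 12, 14]
Visit 7; enqueue 5, 10 → queue [12, 14, 5, 10]
Visit 12; enqueue 2, 3, 4, 6, 13 → queue [14, 5, 10, 2, 3, 4, 6, 13]
Visit 14; enqueue 15 → queue [5, 10, 2, 3, 4, 6, 13, 15]
Visit 5; enqueue 11 → queue [10, 2, 3, 4, 6, 13, 15, 11]
Visit 10; enqueue 0, 1 → queue [2, 3, 4, 6, 13, 15, 11, 0, 1]
Visit 2; enqueue 9 → queue [3, 4, 6, 13, 15, 11, 0, 1, 9]
Visit 3 → queue [4, 6, 13, 15, 11, 0, 1, 9]
Visit 4 → queue [6, 13, 15, 11, 0, 1, 9]
Visit 6 → queue [13, 15, 11, 0, 1, 9]
Visit 13 → queue [15, 11, 0, 1, 9]
Visit 15 → queue [11, 0, 1, 9]
Visit 11 → queue [0, 1, 9]
Visit 0 → queue [1, 9]
Visit 1 → queue [9]
Visit 9 → queue []

8 → 7 → 12 → 14 → 5 → 10 → 2 → 3 → 4 → 6 → 13 → 15 → 11 → 0 → 1 → 9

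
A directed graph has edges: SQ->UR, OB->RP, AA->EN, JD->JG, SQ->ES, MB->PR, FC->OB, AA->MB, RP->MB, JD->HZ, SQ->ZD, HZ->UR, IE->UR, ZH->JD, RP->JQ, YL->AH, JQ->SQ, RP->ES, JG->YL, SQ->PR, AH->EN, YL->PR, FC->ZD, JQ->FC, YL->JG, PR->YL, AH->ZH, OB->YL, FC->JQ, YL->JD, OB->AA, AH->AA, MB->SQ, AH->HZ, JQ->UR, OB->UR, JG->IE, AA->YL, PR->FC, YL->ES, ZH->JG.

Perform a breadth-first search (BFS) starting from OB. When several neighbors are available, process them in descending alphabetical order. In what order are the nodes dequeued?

Visit OB; enqueue YL, UR, RP, AA → queue [YL, UR, RP, AA]
Visit YL; enqueue PR, JG, JD, ES, AH → queue [UR, RP, AA, PR, JG, JD, ES, AH]
Visit UR → queue [RP, AA, PR, JG, JD, ES, AH]
Visit RP; enqueue MB, JQ → queue [AA, PR, JG, JD, ES, AH, MB, JQ]
Visit AA; enqueue EN → queue [PR, JG, JD, ES, AH, MB, JQ, EN]
Visit PR; enqueue FC → queue [JG, JD, ES, AH, MB, JQ, EN, FC]
Visit JG; enqueue IE → queue [JD, ES, AH, MB, JQ, EN, FC, IE]
Visit JD; enqueue HZ → queue [ES, AH, MB, JQ, EN, FC, IE, HZ]
Visit ES → queue [AH, MB, JQ, EN, FC, IE, HZ]
Visit AH; enqueue ZH → queue [MB, JQ, EN, FC, IE, HZ, ZH]
Visit MB; enqueue SQ → queue [JQ, EN, FC, IE, HZ, ZH, SQ]
Visit JQ → queue [EN, FC, IE, HZ, ZH, SQ]
Visit EN → queue [FC, IE, HZ, ZH, SQ]
Visit FC; enqueue ZD → queue [IE, HZ, ZH, SQ, ZD]
Visit IE → queue [HZ, ZH, SQ, ZD]
Visit HZ → queue [ZH, SQ, ZD]
Visit ZH → queue [SQ, ZD]
Visit SQ → queue [ZD]
Visit ZD → queue []

OB, YL, UR, RP, AA, PR, JG, JD, ES, AH, MB, JQ, EN, FC, IE, HZ, ZH, SQ, ZD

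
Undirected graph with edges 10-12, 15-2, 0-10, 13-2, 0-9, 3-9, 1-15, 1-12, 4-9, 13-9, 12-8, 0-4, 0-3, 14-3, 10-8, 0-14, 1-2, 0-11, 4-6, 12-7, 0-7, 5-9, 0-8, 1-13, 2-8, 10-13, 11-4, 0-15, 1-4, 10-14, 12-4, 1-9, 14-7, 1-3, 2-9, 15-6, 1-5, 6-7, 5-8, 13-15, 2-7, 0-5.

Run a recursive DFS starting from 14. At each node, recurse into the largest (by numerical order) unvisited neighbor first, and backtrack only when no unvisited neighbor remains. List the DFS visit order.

14, 10, 13, 15, 6, 7, 12, 8, 5, 9, 4, 11, 0, 3, 1, 2

Visit 14
14 → 10
10 → 13
13 → 15
15 → 6
6 → 7
7 → 12
12 → 8
8 → 5
5 → 9
9 → 4
4 → 11
11 → 0
0 → 3
3 → 1
1 → 2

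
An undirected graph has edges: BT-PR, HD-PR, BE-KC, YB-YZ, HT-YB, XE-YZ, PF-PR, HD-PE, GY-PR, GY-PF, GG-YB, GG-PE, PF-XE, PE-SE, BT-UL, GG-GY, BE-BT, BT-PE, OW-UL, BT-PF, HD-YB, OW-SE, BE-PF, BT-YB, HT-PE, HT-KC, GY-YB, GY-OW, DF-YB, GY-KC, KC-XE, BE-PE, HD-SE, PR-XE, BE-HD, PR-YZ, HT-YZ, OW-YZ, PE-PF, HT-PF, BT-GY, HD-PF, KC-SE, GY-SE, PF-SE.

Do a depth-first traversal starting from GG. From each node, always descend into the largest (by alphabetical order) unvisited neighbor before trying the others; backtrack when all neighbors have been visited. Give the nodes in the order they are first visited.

Visit GG
GG → YB
YB → YZ
YZ → XE
XE → PR
PR → PF
PF → SE
SE → PE
PE → HT
HT → KC
KC → GY
GY → OW
OW → UL
UL → BT
BT → BE
BE → HD
YB → DF

GG → YB → YZ → XE → PR → PF → SE → PE → HT → KC → GY → OW → UL → BT → BE → HD → DF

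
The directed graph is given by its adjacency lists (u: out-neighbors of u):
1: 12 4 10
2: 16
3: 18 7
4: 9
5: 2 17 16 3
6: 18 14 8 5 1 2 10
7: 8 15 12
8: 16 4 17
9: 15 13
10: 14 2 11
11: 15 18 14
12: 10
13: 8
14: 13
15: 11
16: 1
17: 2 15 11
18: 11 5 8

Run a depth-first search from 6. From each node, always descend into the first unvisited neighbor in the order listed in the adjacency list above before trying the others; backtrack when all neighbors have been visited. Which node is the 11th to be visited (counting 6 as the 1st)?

Visit 6
6 → 18
18 → 11
11 → 15
11 → 14
14 → 13
13 → 8
8 → 16
16 → 1
1 → 12
12 → 10
10 → 2
1 → 4
4 → 9
8 → 17
18 → 5
5 → 3
3 → 7

Visit order: 6, 18, 11, 15, 14, 13, 8, 16, 1, 12, 10, 2, 4, 9, 17, 5, 3, 7

10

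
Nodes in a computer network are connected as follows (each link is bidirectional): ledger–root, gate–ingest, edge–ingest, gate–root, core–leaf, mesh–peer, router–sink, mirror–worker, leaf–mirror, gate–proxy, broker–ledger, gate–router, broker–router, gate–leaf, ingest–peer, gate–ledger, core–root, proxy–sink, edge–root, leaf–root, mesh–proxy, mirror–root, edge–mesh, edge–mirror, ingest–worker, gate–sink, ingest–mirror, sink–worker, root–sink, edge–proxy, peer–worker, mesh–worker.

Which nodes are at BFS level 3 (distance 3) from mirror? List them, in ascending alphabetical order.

broker, router

Level 0: mirror
Level 1: edge, ingest, leaf, root, worker
Level 2: core, gate, ledger, mesh, peer, proxy, sink
Level 3: broker, router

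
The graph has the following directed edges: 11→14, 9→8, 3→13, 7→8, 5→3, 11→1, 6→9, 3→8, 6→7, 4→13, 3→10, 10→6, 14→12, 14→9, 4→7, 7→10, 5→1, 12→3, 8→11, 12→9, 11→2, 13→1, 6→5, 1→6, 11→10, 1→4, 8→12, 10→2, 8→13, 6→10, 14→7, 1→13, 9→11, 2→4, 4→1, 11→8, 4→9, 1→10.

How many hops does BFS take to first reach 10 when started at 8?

2

Level 0: 8
Level 1: 11, 12, 13
Level 2: 1, 2, 3, 9, 10, 14
Level 3: 4, 6, 7
Level 4: 5
10 first appears at level 2.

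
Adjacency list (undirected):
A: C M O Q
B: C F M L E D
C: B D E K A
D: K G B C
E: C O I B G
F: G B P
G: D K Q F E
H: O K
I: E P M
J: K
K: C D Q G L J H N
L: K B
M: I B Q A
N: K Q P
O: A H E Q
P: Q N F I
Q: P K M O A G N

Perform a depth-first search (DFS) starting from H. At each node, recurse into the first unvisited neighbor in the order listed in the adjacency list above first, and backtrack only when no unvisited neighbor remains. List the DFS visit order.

H -> O -> A -> C -> B -> F -> G -> D -> K -> Q -> P -> N -> I -> E -> M -> L -> J

Visit H
H → O
O → A
A → C
C → B
B → F
F → G
G → D
D → K
K → Q
Q → P
P → N
P → I
I → E
I → M
K → L
K → J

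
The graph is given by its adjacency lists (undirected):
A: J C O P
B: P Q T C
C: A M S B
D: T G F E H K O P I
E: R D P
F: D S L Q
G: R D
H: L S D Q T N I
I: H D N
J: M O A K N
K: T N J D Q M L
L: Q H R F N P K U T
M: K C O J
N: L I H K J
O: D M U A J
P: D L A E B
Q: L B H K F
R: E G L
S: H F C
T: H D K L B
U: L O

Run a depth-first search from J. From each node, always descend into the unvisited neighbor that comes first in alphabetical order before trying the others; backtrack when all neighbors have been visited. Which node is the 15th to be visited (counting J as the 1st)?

N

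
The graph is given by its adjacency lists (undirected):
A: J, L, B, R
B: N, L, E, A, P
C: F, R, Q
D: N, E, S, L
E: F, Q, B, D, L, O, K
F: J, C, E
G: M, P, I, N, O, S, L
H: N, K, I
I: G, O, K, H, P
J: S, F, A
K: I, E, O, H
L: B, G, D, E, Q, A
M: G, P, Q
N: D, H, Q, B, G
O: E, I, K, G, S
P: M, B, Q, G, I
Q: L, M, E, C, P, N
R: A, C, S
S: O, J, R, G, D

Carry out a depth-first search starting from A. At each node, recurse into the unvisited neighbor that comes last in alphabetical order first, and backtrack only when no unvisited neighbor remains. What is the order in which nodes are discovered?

Visit A
A → R
R → S
S → O
O → K
K → I
I → P
P → Q
Q → N
N → H
N → G
G → M
G → L
L → E
E → F
F → J
F → C
E → D
E → B

A, R, S, O, K, I, P, Q, N, H, G, M, L, E, F, J, C, D, B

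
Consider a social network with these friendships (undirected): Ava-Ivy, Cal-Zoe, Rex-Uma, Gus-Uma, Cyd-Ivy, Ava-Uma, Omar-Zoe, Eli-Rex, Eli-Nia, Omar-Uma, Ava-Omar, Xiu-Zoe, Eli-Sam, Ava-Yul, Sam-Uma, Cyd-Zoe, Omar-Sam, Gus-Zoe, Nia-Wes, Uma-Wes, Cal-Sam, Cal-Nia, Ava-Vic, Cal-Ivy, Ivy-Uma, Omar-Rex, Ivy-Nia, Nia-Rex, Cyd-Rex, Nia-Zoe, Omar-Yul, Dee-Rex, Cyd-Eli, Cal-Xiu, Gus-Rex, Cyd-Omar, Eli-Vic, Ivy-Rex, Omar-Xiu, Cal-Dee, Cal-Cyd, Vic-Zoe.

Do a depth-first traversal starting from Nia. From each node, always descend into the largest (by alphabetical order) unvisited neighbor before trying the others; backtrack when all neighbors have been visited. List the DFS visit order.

Visit Nia
Nia → Zoe
Zoe → Xiu
Xiu → Omar
Omar → Yul
Yul → Ava
Ava → Vic
Vic → Eli
Eli → Sam
Sam → Uma
Uma → Wes
Uma → Rex
Rex → Ivy
Ivy → Cyd
Cyd → Cal
Cal → Dee
Rex → Gus

Nia Zoe Xiu Omar Yul Ava Vic Eli Sam Uma Wes Rex Ivy Cyd Cal Dee Gus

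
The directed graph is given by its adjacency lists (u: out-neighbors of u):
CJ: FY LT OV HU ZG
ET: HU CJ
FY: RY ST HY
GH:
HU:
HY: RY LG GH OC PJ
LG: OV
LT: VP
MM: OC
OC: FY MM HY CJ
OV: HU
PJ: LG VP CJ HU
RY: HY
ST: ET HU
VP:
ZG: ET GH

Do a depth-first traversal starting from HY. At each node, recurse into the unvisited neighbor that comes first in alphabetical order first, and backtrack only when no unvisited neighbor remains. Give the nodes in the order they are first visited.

HY -> GH -> LG -> OV -> HU -> OC -> CJ -> FY -> RY -> ST -> ET -> LT -> VP -> ZG -> MM -> PJ

Visit HY
HY → GH
HY → LG
LG → OV
OV → HU
HY → OC
OC → CJ
CJ → FY
FY → RY
FY → ST
ST → ET
CJ → LT
LT → VP
CJ → ZG
OC → MM
HY → PJ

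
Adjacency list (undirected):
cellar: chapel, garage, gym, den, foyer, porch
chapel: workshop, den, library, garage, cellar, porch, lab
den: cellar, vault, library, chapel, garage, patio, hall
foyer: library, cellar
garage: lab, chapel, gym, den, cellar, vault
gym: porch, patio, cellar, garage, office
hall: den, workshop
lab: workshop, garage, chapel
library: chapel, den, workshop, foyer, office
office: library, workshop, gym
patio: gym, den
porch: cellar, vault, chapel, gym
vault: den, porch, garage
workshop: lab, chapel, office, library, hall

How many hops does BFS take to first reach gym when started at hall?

Level 0: hall
Level 1: den, workshop
Level 2: cellar, chapel, garage, lab, library, office, patio, vault
Level 3: foyer, gym, porch
gym first appears at level 3.

3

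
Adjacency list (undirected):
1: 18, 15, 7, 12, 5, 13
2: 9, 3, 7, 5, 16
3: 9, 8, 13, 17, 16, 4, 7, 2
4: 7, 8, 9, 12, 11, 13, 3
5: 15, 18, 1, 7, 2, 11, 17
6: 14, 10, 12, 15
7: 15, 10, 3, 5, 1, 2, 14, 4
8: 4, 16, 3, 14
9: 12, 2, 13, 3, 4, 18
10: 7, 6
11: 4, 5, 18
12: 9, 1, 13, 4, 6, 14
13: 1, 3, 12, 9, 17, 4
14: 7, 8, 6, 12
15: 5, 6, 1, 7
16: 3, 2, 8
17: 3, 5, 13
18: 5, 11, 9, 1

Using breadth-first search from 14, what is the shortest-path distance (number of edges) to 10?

Level 0: 14
Level 1: 6, 7, 8, 12
Level 2: 1, 2, 3, 4, 5, 9, 10, 13, 15, 16
Level 3: 11, 17, 18
10 first appears at level 2.

2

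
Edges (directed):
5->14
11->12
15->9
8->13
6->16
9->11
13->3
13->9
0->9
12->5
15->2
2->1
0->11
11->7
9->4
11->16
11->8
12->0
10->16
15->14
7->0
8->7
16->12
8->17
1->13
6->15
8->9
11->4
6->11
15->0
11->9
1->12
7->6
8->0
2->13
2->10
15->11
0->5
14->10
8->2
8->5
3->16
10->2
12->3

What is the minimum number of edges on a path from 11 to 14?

Level 0: 11
Level 1: 4, 7, 8, 9, 12, 16
Level 2: 0, 2, 3, 5, 6, 13, 17
Level 3: 1, 10, 14, 15
14 first appears at level 3.

3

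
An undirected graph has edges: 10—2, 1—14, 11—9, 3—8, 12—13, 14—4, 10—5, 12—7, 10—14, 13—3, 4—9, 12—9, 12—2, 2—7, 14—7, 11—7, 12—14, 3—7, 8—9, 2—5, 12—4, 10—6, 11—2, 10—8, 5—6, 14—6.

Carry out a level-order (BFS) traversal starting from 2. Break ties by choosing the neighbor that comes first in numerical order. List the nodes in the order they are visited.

Visit 2; enqueue 5, 7, 10, 11, 12 → queue [5, 7, 10, 11, 12]
Visit 5; enqueue 6 → queue [7, 10, 11, 12, 6]
Visit 7; enqueue 3, 14 → queue [10, 11, 12, 6, 3, 14]
Visit 10; enqueue 8 → queue [11, 12, 6, 3, 14, 8]
Visit 11; enqueue 9 → queue [12, 6, 3, 14, 8, 9]
Visit 12; enqueue 4, 13 → queue [6, 3, 14, 8, 9, 4, 13]
Visit 6 → queue [3, 14, 8, 9, 4, 13]
Visit 3 → queue [14, 8, 9, 4, 13]
Visit 14; enqueue 1 → queue [8, 9, 4, 13, 1]
Visit 8 → queue [9, 4, 13, 1]
Visit 9 → queue [4, 13, 1]
Visit 4 → queue [13, 1]
Visit 13 → queue [1]
Visit 1 → queue []

2 → 5 → 7 → 10 → 11 → 12 → 6 → 3 → 14 → 8 → 9 → 4 → 13 → 1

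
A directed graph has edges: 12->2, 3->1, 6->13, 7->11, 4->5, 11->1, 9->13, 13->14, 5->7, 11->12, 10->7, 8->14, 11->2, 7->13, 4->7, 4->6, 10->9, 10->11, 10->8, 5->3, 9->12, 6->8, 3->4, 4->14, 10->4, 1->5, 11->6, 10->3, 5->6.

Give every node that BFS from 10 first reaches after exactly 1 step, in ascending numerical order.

3, 4, 7, 8, 9, 11

Level 0: 10
Level 1: 3, 4, 7, 8, 9, 11
Level 2: 1, 2, 5, 6, 12, 13, 14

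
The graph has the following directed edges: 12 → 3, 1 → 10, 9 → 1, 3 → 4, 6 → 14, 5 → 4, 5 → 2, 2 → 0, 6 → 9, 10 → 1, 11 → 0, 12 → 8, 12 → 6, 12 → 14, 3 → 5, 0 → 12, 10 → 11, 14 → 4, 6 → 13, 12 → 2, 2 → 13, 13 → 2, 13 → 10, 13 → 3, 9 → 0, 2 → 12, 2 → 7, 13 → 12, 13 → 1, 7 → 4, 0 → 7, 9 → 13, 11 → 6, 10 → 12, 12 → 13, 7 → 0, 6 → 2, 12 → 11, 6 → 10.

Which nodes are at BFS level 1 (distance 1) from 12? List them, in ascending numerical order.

Level 0: 12
Level 1: 2, 3, 6, 8, 11, 13, 14
Level 2: 0, 1, 4, 5, 7, 9, 10

2, 3, 6, 8, 11, 13, 14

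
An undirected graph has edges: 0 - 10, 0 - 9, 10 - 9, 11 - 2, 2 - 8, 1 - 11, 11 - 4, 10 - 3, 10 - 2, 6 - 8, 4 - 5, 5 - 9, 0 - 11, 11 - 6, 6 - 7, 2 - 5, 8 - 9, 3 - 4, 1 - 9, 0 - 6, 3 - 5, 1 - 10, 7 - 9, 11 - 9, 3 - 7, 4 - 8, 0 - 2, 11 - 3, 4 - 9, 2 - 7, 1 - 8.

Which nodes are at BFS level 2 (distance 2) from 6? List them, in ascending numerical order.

Level 0: 6
Level 1: 0, 7, 8, 11
Level 2: 1, 2, 3, 4, 9, 10
Level 3: 5

1, 2, 3, 4, 9, 10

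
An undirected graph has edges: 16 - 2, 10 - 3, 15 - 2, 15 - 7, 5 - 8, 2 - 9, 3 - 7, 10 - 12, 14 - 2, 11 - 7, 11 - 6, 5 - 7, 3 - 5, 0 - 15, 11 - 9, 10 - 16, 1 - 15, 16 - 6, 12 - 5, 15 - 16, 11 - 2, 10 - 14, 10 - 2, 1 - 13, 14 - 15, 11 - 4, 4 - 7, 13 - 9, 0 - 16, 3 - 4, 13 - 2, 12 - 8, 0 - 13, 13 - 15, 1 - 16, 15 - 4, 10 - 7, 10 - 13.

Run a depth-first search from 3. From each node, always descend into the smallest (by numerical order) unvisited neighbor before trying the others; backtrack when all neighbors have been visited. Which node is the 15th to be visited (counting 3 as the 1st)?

Visit 3
3 → 4
4 → 7
7 → 5
5 → 8
8 → 12
12 → 10
10 → 2
2 → 9
9 → 11
11 → 6
6 → 16
16 → 0
0 → 13
13 → 1
1 → 15
15 → 14

Visit order: 3, 4, 7, 5, 8, 12, 10, 2, 9, 11, 6, 16, 0, 13, 1, 15, 14

1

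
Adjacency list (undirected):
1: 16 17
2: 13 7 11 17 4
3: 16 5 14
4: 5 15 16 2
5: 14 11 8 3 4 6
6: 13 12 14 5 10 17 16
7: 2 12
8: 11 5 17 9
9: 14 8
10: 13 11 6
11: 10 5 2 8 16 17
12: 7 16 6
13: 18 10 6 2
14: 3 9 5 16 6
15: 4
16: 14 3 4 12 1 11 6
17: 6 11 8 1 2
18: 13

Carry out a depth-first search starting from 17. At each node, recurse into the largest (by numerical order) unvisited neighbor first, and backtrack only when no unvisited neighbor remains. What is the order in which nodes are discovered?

Visit 17
17 → 11
11 → 16
16 → 14
14 → 9
9 → 8
8 → 5
5 → 6
6 → 13
13 → 18
13 → 10
13 → 2
2 → 7
7 → 12
2 → 4
4 → 15
5 → 3
16 → 1

17 → 11 → 16 → 14 → 9 → 8 → 5 → 6 → 13 → 18 → 10 → 2 → 7 → 12 → 4 → 15 → 3 → 1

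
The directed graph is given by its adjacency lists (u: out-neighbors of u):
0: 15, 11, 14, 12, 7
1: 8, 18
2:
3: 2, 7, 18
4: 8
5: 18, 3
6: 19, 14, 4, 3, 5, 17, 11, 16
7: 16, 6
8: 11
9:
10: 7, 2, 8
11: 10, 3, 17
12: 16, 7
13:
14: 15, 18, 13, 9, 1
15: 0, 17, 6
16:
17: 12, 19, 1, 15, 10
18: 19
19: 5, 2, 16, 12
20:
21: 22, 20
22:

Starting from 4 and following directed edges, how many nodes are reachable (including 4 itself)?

20

BFS from 4 visits: 4, 8, 11, 3, 10, 17, 2, 7, 18, 1, 12, 15, 19, 6, 16, 0, 5, 14, 9, 13
Reachable nodes: 20 of 23 total.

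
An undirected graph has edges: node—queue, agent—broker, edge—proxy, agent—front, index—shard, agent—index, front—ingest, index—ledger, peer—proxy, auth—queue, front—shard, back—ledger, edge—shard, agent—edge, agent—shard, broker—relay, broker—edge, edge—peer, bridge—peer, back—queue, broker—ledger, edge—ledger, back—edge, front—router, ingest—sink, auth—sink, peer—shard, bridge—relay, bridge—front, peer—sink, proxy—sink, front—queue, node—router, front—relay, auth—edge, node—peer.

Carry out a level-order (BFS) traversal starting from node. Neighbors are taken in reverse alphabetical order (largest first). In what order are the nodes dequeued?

node, router, queue, peer, front, back, auth, sink, shard, proxy, edge, bridge, relay, ingest, agent, ledger, index, broker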